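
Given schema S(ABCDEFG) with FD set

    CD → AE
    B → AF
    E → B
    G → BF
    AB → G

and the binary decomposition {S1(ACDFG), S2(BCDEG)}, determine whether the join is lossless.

Common attributes: S1 ∩ S2 = {CDG}.
Closure of {CDG}: CD → AE applies, adding AE; E → B applies, adding B; G → BF applies, adding F. So (CDG)⁺ = {ABCDEFG}.
This closure contains every attribute of S1, so S1 ∩ S2 → S1. The join is lossless.

Yes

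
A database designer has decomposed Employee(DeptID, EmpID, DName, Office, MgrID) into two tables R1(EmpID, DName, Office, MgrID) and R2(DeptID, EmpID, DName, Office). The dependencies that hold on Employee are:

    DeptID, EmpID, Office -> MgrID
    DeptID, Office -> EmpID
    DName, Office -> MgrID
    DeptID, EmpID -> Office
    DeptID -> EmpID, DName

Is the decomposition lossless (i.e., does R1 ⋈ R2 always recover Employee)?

Common attributes: R1 ∩ R2 = {EmpID, DName, Office}.
Closure of {EmpID, DName, Office}: DName, Office → MgrID applies, adding MgrID. So (EmpID, DName, Office)⁺ = {EmpID, DName, Office, MgrID}.
This closure contains every attribute of R1, so R1 ∩ R2 → R1. The join is lossless.

Yes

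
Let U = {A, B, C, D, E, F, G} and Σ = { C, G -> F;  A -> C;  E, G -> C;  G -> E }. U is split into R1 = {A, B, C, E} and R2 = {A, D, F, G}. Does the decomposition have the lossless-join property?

No

Common attributes: R1 ∩ R2 = {A}.
Closure of {A}: A → C applies, adding C. So (A)⁺ = {A, C}.
The closure contains neither all of R1 = {A, B, C, E} nor all of R2 = {A, D, F, G}, so the common attributes are not a superkey of either fragment. The join is lossy.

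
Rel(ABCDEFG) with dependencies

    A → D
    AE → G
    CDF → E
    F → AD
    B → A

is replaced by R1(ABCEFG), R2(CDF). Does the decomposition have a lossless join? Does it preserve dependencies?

lossless but not dependency-preserving

Lossless test: (CF)⁺ = {ACDEFG}, which contains all of one fragment — lossless.
Dependency preservation: the restricted closure of {A} across the fragments never reaches {D}, so A → D cannot be enforced without a join — not preserved.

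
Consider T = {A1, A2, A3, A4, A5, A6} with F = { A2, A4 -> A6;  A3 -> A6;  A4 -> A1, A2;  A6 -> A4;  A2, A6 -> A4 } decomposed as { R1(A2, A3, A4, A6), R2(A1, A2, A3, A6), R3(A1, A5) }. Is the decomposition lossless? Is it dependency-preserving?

Lossless test (chase): Rows 1 and 2 agree on A6; apply A6→A4 and equate their A4 entries. Rows 1 and 2 agree on A4; apply A4→A1, A2 and equate their A1, A2 entries. No row becomes fully distinguished — the join is lossy.
Dependency preservation: A4 → A1, A2 is not contained in any single fragment, but the restricted closure of its left-hand side across the fragments still reaches the right-hand side; the remaining FDs each lie inside some fragment. All dependencies are preserved.

lossy but dependency-preserving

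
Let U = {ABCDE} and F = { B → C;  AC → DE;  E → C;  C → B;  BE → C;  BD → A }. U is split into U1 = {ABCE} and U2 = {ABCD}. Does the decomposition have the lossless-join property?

Common attributes: U1 ∩ U2 = {ABC}.
Closure of {ABC}: AC → DE applies, adding DE. So (ABC)⁺ = {ABCDE}.
This closure contains every attribute of U1, so U1 ∩ U2 → U1. The join is lossless.

Yes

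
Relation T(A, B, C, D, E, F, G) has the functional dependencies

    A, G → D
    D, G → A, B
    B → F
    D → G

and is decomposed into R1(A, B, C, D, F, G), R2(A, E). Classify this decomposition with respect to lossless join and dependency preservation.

lossy but dependency-preserving

Lossless test: (A)⁺ = {A}, which is a superkey of neither fragment — lossy.
Dependency preservation: every FD's attributes lie within a single fragment, so each can be enforced locally — preserved.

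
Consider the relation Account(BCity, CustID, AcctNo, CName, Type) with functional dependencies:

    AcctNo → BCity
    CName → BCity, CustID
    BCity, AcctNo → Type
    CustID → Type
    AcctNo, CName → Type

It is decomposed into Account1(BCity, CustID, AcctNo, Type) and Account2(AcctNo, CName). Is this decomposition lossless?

No

Common attributes: Account1 ∩ Account2 = {AcctNo}.
Closure of {AcctNo}: AcctNo → BCity applies, adding BCity; BCity, AcctNo → Type applies, adding Type. So (AcctNo)⁺ = {BCity, AcctNo, Type}.
The closure contains neither all of Account1 = {BCity, CustID, AcctNo, Type} nor all of Account2 = {AcctNo, CName}, so the common attributes are not a superkey of either fragment. The join is lossy.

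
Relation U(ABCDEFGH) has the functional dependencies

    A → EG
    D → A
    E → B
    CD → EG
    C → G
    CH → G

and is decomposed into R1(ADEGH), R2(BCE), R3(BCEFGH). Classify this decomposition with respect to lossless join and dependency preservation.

Lossless test (chase): Rows 1 and 2 agree on E; apply E→B and equate their B entries. Rows 2 and 3 agree on C; apply C→G and equate their G entries. No row becomes fully distinguished — the join is lossy.
Dependency preservation: CD → EG is not contained in any single fragment, but the restricted closure of its left-hand side across the fragments still reaches the right-hand side; the remaining FDs each lie inside some fragment. All dependencies are preserved.

lossy but dependency-preserving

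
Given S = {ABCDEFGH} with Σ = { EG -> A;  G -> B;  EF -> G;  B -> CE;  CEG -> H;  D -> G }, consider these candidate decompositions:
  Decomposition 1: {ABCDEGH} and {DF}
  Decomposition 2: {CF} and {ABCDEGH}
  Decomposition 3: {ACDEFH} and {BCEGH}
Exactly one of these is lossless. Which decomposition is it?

Decomposition 1

Decomposition 1: common = {D}, closure = {ABCDEGH} → lossless.
Decomposition 2: common = {C}, closure = {C} → lossy.
Decomposition 3: common = {CEH}, closure = {CEH} → lossy.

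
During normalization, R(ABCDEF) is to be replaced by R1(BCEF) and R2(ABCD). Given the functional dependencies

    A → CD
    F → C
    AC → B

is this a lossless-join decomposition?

No

Common attributes: R1 ∩ R2 = {BC}.
No dependency enlarges {BC}, so (BC)⁺ = {BC}.
The closure contains neither all of R1 = {BCEF} nor all of R2 = {ABCD}, so the common attributes are not a superkey of either fragment. The join is lossy.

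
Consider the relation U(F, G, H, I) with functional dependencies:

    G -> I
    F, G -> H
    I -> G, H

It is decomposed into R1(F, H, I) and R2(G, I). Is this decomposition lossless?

Yes

Common attributes: R1 ∩ R2 = {I}.
Closure of {I}: I → G, H applies, adding G, H. So (I)⁺ = {G, H, I}.
This closure contains every attribute of R2, so R1 ∩ R2 → R2. The join is lossless.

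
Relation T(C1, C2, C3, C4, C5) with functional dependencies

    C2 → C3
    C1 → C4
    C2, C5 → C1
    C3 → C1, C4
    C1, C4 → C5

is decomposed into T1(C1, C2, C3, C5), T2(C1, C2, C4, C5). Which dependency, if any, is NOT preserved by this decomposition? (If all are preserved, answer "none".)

none

C2 → C3 lies within T1.
C1 → C4 lies within T2.
C2, C5 → C1 lies within T1.
C3 → C1, C4: restricted closure across fragments reaches C1, C4.
C1, C4 → C5 lies within T2.
Every dependency is enforceable on the fragments, so the decomposition is dependency-preserving.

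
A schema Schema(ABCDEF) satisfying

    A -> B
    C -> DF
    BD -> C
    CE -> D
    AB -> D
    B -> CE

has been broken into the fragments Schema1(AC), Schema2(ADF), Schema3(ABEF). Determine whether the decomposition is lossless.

Yes

Chase test. Columns are ABCDEF; row i has aⱼ where attribute j ∈ Schemai, else bᵢⱼ.
Initial tableau (one row per fragment):
  row 1: a1 b12 a3 b14 b15 b16
  row 2: a1 b22 b23 a4 b25 a6
  row 3: a1 a2 b33 b34 a5 a6
Rows 1 and 2 agree on A; apply A→B and equate their B entries.
Rows 1 and 3 agree on A; apply A→B and equate their B entries.
Rows 1 and 2 agree on AB; apply AB→D and equate their D entries.
Rows 1 and 3 agree on AB; apply AB→D and equate their D entries.
Rows 1 and 2 agree on B; apply B→CE and equate their CE entries.
Rows 1 and 3 agree on B; apply B→CE and equate their CE entries.
Rows 1 and 2 agree on C; apply C→DF and equate their DF entries.
Row 1 is now all distinguished symbols — the join is lossless.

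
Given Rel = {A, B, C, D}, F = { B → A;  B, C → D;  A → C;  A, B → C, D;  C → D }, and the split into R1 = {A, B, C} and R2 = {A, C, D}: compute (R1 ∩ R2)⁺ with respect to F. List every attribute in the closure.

A, C, D

R1 ∩ R2 = {A, C}.
C → D applies, adding D
Closure: {A, C, D}.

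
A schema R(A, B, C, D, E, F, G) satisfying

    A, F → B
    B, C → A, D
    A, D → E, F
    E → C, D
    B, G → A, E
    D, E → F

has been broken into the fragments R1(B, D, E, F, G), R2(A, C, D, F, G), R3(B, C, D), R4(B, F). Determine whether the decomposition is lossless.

Chase test. Columns are A, B, C, D, E, F, G; row i has aⱼ where attribute j ∈ Ri, else bᵢⱼ.
Initial tableau (one row per fragment):
  row 1: b11 a2 b13 a4 a5 a6 a7
  row 2: a1 b22 a3 a4 b25 a6 a7
  row 3: b31 a2 a3 a4 b35 b36 b37
  row 4: b41 a2 b43 b44 b45 a6 b47
No row becomes fully distinguished — the join is lossy.

No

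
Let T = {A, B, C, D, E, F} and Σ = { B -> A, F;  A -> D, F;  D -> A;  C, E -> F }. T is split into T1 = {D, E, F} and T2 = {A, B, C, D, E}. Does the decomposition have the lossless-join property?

Common attributes: T1 ∩ T2 = {D, E}.
Closure of {D, E}: D → A applies, adding A; A → D, F applies, adding F. So (D, E)⁺ = {A, D, E, F}.
This closure contains every attribute of T1, so T1 ∩ T2 → T1. The join is lossless.

Yes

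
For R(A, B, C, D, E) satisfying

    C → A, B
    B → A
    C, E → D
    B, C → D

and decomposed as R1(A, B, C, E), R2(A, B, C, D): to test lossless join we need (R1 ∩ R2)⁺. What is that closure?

R1 ∩ R2 = {A, B, C}.
B, C → D applies, adding D
Closure: {A, B, C, D}.

A, B, C, D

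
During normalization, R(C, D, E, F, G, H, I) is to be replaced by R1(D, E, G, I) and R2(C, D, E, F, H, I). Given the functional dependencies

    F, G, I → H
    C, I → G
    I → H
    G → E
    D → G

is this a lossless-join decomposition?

Common attributes: R1 ∩ R2 = {D, E, I}.
Closure of {D, E, I}: I → H applies, adding H; D → G applies, adding G. So (D, E, I)⁺ = {D, E, G, H, I}.
This closure contains every attribute of R1, so R1 ∩ R2 → R1. The join is lossless.

Yes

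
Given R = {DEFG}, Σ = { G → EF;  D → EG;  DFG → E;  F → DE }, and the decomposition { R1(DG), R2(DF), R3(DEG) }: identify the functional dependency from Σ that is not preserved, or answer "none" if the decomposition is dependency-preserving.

none

G → EF: restricted closure across fragments reaches EF.
D → EG lies within R3.
DFG → E: restricted closure across fragments reaches E.
F → DE: restricted closure across fragments reaches DE.
Every dependency is enforceable on the fragments, so the decomposition is dependency-preserving.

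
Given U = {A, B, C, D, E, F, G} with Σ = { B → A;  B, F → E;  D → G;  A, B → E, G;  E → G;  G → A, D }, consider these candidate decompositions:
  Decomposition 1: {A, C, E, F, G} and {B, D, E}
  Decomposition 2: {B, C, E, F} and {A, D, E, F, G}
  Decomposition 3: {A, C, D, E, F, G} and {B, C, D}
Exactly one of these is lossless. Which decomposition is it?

Decomposition 2

Decomposition 1: common = {E}, closure = {A, D, E, G} → lossy.
Decomposition 2: common = {E, F}, closure = {A, D, E, F, G} → lossless.
Decomposition 3: common = {C, D}, closure = {A, C, D, G} → lossy.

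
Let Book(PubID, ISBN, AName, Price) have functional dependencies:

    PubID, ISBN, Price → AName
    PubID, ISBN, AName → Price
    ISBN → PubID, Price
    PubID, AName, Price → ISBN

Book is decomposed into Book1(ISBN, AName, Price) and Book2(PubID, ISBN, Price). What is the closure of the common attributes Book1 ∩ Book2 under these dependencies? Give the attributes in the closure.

Book1 ∩ Book2 = {ISBN, Price}.
ISBN → PubID, Price applies, adding PubID
PubID, ISBN, Price → AName applies, adding AName
Closure: {PubID, ISBN, AName, Price}.

PubID, ISBN, AName, Price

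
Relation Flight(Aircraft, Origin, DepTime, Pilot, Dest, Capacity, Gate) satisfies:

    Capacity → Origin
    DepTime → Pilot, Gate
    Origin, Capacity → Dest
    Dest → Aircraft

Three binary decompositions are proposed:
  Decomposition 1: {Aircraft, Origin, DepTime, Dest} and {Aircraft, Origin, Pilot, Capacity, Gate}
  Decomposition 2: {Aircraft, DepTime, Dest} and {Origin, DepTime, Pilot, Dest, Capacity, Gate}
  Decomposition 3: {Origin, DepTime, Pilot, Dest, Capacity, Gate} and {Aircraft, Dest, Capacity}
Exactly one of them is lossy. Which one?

Decomposition 1

Decomposition 1: common = {Aircraft, Origin}, closure = {Aircraft, Origin} → lossy.
Decomposition 2: common = {DepTime, Dest}, closure = {Aircraft, DepTime, Pilot, Dest, Gate} → lossless.
Decomposition 3: common = {Dest, Capacity}, closure = {Aircraft, Origin, Dest, Capacity} → lossless.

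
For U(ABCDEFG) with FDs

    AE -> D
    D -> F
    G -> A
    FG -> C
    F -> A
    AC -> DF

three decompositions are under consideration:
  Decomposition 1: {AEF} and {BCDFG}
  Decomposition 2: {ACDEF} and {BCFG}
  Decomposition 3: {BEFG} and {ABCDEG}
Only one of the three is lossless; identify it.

Decomposition 1: common = {F}, closure = {AF} → lossy.
Decomposition 2: common = {CF}, closure = {ACDF} → lossy.
Decomposition 3: common = {BEG}, closure = {ABCDEFG} → lossless.

Decomposition 3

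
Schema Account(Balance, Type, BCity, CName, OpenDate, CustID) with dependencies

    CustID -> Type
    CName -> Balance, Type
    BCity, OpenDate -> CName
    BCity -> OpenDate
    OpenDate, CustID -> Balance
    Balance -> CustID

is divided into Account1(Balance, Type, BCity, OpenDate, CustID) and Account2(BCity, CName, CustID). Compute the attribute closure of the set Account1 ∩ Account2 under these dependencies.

Account1 ∩ Account2 = {BCity, CustID}.
CustID → Type applies, adding Type
BCity → OpenDate applies, adding OpenDate
OpenDate, CustID → Balance applies, adding Balance
BCity, OpenDate → CName applies, adding CName
Closure: {Balance, Type, BCity, CName, OpenDate, CustID}.

Balance, Type, BCity, CName, OpenDate, CustID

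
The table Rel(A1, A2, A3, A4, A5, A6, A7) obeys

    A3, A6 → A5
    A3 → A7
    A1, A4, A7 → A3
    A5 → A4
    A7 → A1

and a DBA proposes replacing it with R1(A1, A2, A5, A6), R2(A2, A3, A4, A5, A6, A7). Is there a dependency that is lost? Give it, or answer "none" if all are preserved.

Check A7 → A1: no single fragment contains all of {A1, A7}, and the restricted closure of {A7} across the fragments never reaches {A1}.
A3, A6 → A5 is preserved.
A3 → A7 is preserved.
A1, A4, A7 → A3 is preserved.
A5 → A4 is preserved.

A7 → A1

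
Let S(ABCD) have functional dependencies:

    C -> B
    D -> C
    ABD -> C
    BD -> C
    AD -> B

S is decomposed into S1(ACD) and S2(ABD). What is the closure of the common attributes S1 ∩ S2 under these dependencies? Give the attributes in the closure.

ABCD

S1 ∩ S2 = {AD}.
D → C applies, adding C
AD → B applies, adding B
Closure: {ABCD}.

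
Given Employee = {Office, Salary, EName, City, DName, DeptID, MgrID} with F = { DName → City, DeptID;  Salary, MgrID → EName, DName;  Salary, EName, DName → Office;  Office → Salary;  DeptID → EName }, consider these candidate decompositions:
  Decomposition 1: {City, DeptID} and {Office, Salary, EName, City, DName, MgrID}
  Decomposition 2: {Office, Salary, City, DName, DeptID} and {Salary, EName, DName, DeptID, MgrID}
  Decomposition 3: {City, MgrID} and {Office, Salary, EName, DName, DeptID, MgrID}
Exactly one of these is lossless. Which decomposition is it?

Decomposition 2

Decomposition 1: common = {City}, closure = {City} → lossy.
Decomposition 2: common = {Salary, DName, DeptID}, closure = {Office, Salary, EName, City, DName, DeptID} → lossless.
Decomposition 3: common = {MgrID}, closure = {MgrID} → lossy.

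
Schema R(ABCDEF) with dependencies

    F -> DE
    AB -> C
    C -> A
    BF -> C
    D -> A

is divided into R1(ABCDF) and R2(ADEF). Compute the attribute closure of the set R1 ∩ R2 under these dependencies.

ADEF

R1 ∩ R2 = {ADF}.
F → DE applies, adding E
Closure: {ADEF}.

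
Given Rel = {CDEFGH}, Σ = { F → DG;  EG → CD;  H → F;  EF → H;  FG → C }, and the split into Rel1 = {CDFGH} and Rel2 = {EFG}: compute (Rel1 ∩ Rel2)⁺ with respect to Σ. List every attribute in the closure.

CDFG

Rel1 ∩ Rel2 = {FG}.
F → DG applies, adding D
FG → C applies, adding C
Closure: {CDFG}.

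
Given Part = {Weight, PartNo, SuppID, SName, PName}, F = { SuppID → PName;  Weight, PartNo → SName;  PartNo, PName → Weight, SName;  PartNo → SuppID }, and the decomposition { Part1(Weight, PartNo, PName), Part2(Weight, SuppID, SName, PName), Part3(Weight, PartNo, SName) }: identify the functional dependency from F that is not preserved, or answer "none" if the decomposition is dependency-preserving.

Check PartNo → SuppID: no single fragment contains all of {PartNo, SuppID}, and the restricted closure of {PartNo} across the fragments never reaches {SuppID}.
SuppID → PName is preserved.
Weight, PartNo → SName is preserved.
PartNo, PName → Weight, SName is preserved.

PartNo → SuppID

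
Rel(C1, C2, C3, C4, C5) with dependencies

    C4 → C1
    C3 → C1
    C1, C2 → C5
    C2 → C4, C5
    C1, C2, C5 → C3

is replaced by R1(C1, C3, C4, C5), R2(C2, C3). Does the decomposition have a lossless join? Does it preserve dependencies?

Lossless test: (C3)⁺ = {C1, C3}, which is a superkey of neither fragment — lossy.
Dependency preservation: the restricted closure of {C1, C2} across the fragments never reaches {C5}, so C1, C2 → C5 cannot be enforced without a join — not preserved.

lossy and not dependency-preserving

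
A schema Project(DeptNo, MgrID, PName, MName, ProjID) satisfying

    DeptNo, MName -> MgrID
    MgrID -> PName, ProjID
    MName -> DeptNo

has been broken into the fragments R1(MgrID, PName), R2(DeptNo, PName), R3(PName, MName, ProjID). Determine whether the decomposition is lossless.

No

Chase test. Columns are DeptNo, MgrID, PName, MName, ProjID; row i has aⱼ where attribute j ∈ Ri, else bᵢⱼ.
Initial tableau (one row per fragment):
  row 1: b11 a2 a3 b14 b15
  row 2: a1 b22 a3 b24 b25
  row 3: b31 b32 a3 a4 a5
No row becomes fully distinguished — the join is lossy.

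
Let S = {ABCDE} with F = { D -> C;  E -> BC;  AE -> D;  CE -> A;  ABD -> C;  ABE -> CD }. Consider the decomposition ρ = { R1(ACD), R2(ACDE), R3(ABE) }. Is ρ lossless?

Yes

Chase test. Columns are ABCDE; row i has aⱼ where attribute j ∈ Ri, else bᵢⱼ.
Initial tableau (one row per fragment):
  row 1: a1 b12 a3 a4 b15
  row 2: a1 b22 a3 a4 a5
  row 3: a1 a2 b33 b34 a5
Rows 2 and 3 agree on E; apply E→BC and equate their BC entries.
Rows 2 and 3 agree on AE; apply AE→D and equate their D entries.
Row 2 is now all distinguished symbols — the join is lossless.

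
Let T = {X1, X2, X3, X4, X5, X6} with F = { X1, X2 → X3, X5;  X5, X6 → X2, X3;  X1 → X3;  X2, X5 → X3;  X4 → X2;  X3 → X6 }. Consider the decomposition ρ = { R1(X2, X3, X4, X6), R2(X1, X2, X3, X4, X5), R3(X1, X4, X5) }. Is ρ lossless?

Yes

Chase test. Columns are X1, X2, X3, X4, X5, X6; row i has aⱼ where attribute j ∈ Ri, else bᵢⱼ.
Initial tableau (one row per fragment):
  row 1: b11 a2 a3 a4 b15 a6
  row 2: a1 a2 a3 a4 a5 b26
  row 3: a1 b32 b33 a4 a5 b36
Rows 2 and 3 agree on X1; apply X1→X3 and equate their X3 entries.
Rows 1 and 3 agree on X4; apply X4→X2 and equate their X2 entries.
Rows 1 and 2 agree on X3; apply X3→X6 and equate their X6 entries.
Rows 1 and 3 agree on X3; apply X3→X6 and equate their X6 entries.
Row 2 is now all distinguished symbols — the join is lossless.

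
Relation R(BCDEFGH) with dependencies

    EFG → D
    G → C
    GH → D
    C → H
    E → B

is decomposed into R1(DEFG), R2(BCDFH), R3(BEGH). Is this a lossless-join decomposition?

No

Chase test. Columns are BCDEFGH; row i has aⱼ where attribute j ∈ Ri, else bᵢⱼ.
Initial tableau (one row per fragment):
  row 1: b11 b12 a3 a4 a5 a6 b17
  row 2: a1 a2 a3 b24 a5 b26 a7
  row 3: a1 b32 b33 a4 b35 a6 a7
Rows 1 and 3 agree on G; apply G→C and equate their C entries.
Rows 1 and 3 agree on C; apply C→H and equate their H entries.
Rows 1 and 3 agree on E; apply E→B and equate their B entries.
Rows 1 and 3 agree on GH; apply GH→D and equate their D entries.
No row becomes fully distinguished — the join is lossy.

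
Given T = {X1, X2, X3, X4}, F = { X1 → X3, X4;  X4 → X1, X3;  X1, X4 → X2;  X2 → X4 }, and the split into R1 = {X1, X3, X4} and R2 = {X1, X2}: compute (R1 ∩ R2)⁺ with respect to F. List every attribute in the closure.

R1 ∩ R2 = {X1}.
X1 → X3, X4 applies, adding X3, X4
X1, X4 → X2 applies, adding X2
Closure: {X1, X2, X3, X4}.

X1, X2, X3, X4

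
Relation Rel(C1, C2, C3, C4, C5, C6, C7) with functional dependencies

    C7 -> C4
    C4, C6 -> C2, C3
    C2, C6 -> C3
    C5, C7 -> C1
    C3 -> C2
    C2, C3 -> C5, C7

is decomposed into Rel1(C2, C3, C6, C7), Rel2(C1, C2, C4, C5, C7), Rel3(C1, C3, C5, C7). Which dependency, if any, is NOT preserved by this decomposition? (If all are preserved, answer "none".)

Check C4, C6 → C2, C3: no single fragment contains all of {C2, C3, C4, C6}, and the restricted closure of {C4, C6} across the fragments never reaches {C2, C3}.
C7 → C4 is preserved.
C2, C6 → C3 is preserved.
C5, C7 → C1 is preserved.
C3 → C2 is preserved.
C2, C3 → C5, C7 is preserved.

C4, C6 -> C2, C3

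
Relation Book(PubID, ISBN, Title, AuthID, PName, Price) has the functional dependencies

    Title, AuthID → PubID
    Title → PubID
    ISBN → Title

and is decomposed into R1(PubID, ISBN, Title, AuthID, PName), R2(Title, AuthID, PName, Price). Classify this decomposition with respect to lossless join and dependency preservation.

lossy but dependency-preserving

Lossless test: (Title, AuthID, PName)⁺ = {PubID, Title, AuthID, PName}, which is a superkey of neither fragment — lossy.
Dependency preservation: every FD's attributes lie within a single fragment, so each can be enforced locally — preserved.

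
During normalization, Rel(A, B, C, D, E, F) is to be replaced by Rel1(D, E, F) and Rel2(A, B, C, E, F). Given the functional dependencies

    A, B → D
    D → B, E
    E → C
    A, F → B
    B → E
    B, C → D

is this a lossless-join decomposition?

Common attributes: Rel1 ∩ Rel2 = {E, F}.
Closure of {E, F}: E → C applies, adding C. So (E, F)⁺ = {C, E, F}.
The closure contains neither all of Rel1 = {D, E, F} nor all of Rel2 = {A, B, C, E, F}, so the common attributes are not a superkey of either fragment. The join is lossy.

No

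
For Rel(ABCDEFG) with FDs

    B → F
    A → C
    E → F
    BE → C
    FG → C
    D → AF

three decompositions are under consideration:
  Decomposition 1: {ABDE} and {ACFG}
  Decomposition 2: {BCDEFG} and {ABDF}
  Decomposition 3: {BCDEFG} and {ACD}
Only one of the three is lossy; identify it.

Decomposition 1

Decomposition 1: common = {A}, closure = {AC} → lossy.
Decomposition 2: common = {BDF}, closure = {ABCDF} → lossless.
Decomposition 3: common = {CD}, closure = {ACDF} → lossless.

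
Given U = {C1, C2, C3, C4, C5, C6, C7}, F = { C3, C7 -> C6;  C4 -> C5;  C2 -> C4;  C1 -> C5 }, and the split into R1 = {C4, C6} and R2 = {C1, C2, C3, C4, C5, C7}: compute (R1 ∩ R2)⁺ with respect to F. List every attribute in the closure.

C4, C5

R1 ∩ R2 = {C4}.
C4 → C5 applies, adding C5
Closure: {C4, C5}.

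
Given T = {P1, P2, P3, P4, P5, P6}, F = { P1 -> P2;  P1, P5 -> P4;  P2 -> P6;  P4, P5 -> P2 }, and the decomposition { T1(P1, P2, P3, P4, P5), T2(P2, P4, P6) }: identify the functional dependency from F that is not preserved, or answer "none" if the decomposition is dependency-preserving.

none

P1 → P2 lies within T1.
P1, P5 → P4 lies within T1.
P2 → P6 lies within T2.
P4, P5 → P2 lies within T1.
Every dependency is enforceable on the fragments, so the decomposition is dependency-preserving.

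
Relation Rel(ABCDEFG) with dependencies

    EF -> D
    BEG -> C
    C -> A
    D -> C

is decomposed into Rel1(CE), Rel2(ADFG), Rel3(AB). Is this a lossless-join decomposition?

No

Chase test. Columns are ABCDEFG; row i has aⱼ where attribute j ∈ Reli, else bᵢⱼ.
Initial tableau (one row per fragment):
  row 1: b11 b12 a3 b14 a5 b16 b17
  row 2: a1 b22 b23 a4 b25 a6 a7
  row 3: a1 a2 b33 b34 b35 b36 b37
No row becomes fully distinguished — the join is lossy.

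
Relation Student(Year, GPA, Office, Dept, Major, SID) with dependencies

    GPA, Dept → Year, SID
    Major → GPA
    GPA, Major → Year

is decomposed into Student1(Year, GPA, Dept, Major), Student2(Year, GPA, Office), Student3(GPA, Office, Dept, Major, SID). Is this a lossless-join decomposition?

Yes

Chase test. Columns are Year, GPA, Office, Dept, Major, SID; row i has aⱼ where attribute j ∈ Studenti, else bᵢⱼ.
Initial tableau (one row per fragment):
  row 1: a1 a2 b13 a4 a5 b16
  row 2: a1 a2 a3 b24 b25 b26
  row 3: b31 a2 a3 a4 a5 a6
Rows 1 and 3 agree on GPA, Dept; apply GPA, Dept→Year, SID and equate their Year, SID entries.
Row 3 is now all distinguished symbols — the join is lossless.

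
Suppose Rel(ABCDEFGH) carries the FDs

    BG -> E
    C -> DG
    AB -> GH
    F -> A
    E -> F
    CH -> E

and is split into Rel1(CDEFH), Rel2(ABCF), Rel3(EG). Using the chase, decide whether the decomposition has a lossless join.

Chase test. Columns are ABCDEFGH; row i has aⱼ where attribute j ∈ Reli, else bᵢⱼ.
Initial tableau (one row per fragment):
  row 1: b11 b12 a3 a4 a5 a6 b17 a8
  row 2: a1 a2 a3 b24 b25 a6 b27 b28
  row 3: b31 b32 b33 b34 a5 b36 a7 b38
Rows 1 and 2 agree on C; apply C→DG and equate their DG entries.
Rows 1 and 2 agree on F; apply F→A and equate their A entries.
Rows 1 and 3 agree on E; apply E→F and equate their F entries.
Rows 1 and 3 agree on F; apply F→A and equate their A entries.
No row becomes fully distinguished — the join is lossy.

No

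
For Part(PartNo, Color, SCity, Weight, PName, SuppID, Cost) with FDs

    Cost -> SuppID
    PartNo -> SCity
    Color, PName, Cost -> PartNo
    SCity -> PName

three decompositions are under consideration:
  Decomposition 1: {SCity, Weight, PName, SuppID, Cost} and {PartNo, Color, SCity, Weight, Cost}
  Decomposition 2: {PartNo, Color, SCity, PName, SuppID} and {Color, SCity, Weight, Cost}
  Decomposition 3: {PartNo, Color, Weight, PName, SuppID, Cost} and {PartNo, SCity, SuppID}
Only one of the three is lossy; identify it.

Decomposition 2

Decomposition 1: common = {SCity, Weight, Cost}, closure = {SCity, Weight, PName, SuppID, Cost} → lossless.
Decomposition 2: common = {Color, SCity}, closure = {Color, SCity, PName} → lossy.
Decomposition 3: common = {PartNo, SuppID}, closure = {PartNo, SCity, PName, SuppID} → lossless.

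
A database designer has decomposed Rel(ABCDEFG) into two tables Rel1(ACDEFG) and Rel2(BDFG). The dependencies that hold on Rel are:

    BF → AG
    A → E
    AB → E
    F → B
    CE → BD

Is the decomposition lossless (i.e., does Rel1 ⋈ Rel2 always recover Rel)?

Common attributes: Rel1 ∩ Rel2 = {DFG}.
Closure of {DFG}: F → B applies, adding B; BF → AG applies, adding A; A → E applies, adding E. So (DFG)⁺ = {ABDEFG}.
This closure contains every attribute of Rel2, so Rel1 ∩ Rel2 → Rel2. The join is lossless.

Yes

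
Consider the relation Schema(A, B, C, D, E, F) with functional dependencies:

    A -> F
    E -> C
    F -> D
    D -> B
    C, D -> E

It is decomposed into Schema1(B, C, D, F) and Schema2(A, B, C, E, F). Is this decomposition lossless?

Common attributes: Schema1 ∩ Schema2 = {B, C, F}.
Closure of {B, C, F}: F → D applies, adding D; C, D → E applies, adding E. So (B, C, F)⁺ = {B, C, D, E, F}.
This closure contains every attribute of Schema1, so Schema1 ∩ Schema2 → Schema1. The join is lossless.

Yes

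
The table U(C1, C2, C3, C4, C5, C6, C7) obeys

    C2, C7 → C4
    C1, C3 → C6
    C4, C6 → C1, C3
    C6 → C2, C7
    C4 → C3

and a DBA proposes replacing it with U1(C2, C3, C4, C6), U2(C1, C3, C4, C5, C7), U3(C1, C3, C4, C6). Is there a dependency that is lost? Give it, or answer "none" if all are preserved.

Check C2, C7 → C4: no single fragment contains all of {C2, C4, C7}, and the restricted closure of {C2, C7} across the fragments never reaches {C4}.
C1, C3 → C6 is preserved.
C4, C6 → C1, C3 is preserved.
C6 → C2, C7 is preserved.
C4 → C3 is preserved.

C2, C7 → C4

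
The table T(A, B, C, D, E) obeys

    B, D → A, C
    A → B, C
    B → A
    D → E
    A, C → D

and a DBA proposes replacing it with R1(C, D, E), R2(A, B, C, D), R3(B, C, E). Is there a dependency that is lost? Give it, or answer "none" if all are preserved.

none

B, D → A, C lies within R2.
A → B, C lies within R2.
B → A lies within R2.
D → E lies within R1.
A, C → D lies within R2.
Every dependency is enforceable on the fragments, so the decomposition is dependency-preserving.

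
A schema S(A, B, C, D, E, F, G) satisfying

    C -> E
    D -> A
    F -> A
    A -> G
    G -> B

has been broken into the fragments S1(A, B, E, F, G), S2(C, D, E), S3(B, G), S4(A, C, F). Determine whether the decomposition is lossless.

Chase test. Columns are A, B, C, D, E, F, G; row i has aⱼ where attribute j ∈ Si, else bᵢⱼ.
Initial tableau (one row per fragment):
  row 1: a1 a2 b13 b14 a5 a6 a7
  row 2: b21 b22 a3 a4 a5 b26 b27
  row 3: b31 a2 b33 b34 b35 b36 a7
  row 4: a1 b42 a3 b44 b45 a6 b47
Rows 2 and 4 agree on C; apply C→E and equate their E entries.
Rows 1 and 4 agree on A; apply A→G and equate their G entries.
Rows 1 and 4 agree on G; apply G→B and equate their B entries.
No row becomes fully distinguished — the join is lossy.

No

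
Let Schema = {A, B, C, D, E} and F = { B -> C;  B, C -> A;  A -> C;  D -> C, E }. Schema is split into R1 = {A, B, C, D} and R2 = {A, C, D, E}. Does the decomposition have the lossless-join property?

Yes

Common attributes: R1 ∩ R2 = {A, C, D}.
Closure of {A, C, D}: D → C, E applies, adding E. So (A, C, D)⁺ = {A, C, D, E}.
This closure contains every attribute of R2, so R1 ∩ R2 → R2. The join is lossless.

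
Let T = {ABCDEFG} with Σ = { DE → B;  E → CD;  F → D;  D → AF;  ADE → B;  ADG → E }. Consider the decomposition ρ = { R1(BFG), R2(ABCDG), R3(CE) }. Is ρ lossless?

No

Chase test. Columns are ABCDEFG; row i has aⱼ where attribute j ∈ Ri, else bᵢⱼ.
Initial tableau (one row per fragment):
  row 1: b11 a2 b13 b14 b15 a6 a7
  row 2: a1 a2 a3 a4 b25 b26 a7
  row 3: b31 b32 a3 b34 a5 b36 b37
No row becomes fully distinguished — the join is lossy.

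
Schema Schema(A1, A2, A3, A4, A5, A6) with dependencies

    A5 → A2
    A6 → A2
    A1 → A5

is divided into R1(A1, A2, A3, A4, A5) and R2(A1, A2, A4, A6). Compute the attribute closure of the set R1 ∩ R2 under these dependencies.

R1 ∩ R2 = {A1, A2, A4}.
A1 → A5 applies, adding A5
Closure: {A1, A2, A4, A5}.

A1, A2, A4, A5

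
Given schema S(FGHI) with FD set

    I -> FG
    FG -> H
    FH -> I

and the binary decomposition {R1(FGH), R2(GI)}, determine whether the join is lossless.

Common attributes: R1 ∩ R2 = {G}.
No dependency enlarges {G}, so (G)⁺ = {G}.
The closure contains neither all of R1 = {FGH} nor all of R2 = {GI}, so the common attributes are not a superkey of either fragment. The join is lossy.

No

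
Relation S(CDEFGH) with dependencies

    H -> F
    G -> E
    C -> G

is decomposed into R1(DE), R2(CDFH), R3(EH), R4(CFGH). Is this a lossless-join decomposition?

No

Chase test. Columns are CDEFGH; row i has aⱼ where attribute j ∈ Ri, else bᵢⱼ.
Initial tableau (one row per fragment):
  row 1: b11 a2 a3 b14 b15 b16
  row 2: a1 a2 b23 a4 b25 a6
  row 3: b31 b32 a3 b34 b35 a6
  row 4: a1 b42 b43 a4 a5 a6
Rows 2 and 3 agree on H; apply H→F and equate their F entries.
Rows 2 and 4 agree on C; apply C→G and equate their G entries.
Rows 2 and 4 agree on G; apply G→E and equate their E entries.
No row becomes fully distinguished — the join is lossy.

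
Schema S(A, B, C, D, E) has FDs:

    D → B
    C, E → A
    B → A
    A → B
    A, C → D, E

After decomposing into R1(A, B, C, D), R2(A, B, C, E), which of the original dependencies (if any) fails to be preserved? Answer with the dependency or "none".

none

D → B lies within R1.
C, E → A lies within R2.
B → A lies within R1.
A → B lies within R1.
A, C → D, E: restricted closure across fragments reaches D, E.
Every dependency is enforceable on the fragments, so the decomposition is dependency-preserving.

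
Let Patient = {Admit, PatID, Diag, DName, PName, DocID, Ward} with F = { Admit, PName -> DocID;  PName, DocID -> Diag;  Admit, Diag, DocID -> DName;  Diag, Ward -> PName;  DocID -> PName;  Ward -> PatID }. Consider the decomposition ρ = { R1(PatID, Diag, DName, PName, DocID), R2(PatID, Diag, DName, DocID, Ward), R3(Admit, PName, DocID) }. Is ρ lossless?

Chase test. Columns are Admit, PatID, Diag, DName, PName, DocID, Ward; row i has aⱼ where attribute j ∈ Ri, else bᵢⱼ.
Initial tableau (one row per fragment):
  row 1: b11 a2 a3 a4 a5 a6 b17
  row 2: b21 a2 a3 a4 b25 a6 a7
  row 3: a1 b32 b33 b34 a5 a6 b37
Rows 1 and 3 agree on PName, DocID; apply PName, DocID→Diag and equate their Diag entries.
Rows 1 and 2 agree on DocID; apply DocID→PName and equate their PName entries.
No row becomes fully distinguished — the join is lossy.

No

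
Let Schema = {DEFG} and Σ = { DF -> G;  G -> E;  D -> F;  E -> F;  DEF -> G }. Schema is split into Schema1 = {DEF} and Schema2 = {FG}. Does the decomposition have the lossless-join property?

No

Common attributes: Schema1 ∩ Schema2 = {F}.
No dependency enlarges {F}, so (F)⁺ = {F}.
The closure contains neither all of Schema1 = {DEF} nor all of Schema2 = {FG}, so the common attributes are not a superkey of either fragment. The join is lossy.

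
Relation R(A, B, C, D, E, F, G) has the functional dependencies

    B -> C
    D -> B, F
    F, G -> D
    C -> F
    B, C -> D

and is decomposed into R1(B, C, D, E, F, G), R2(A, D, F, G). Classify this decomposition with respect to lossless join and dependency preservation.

Lossless test: (D, F, G)⁺ = {B, C, D, F, G}, which is a superkey of neither fragment — lossy.
Dependency preservation: every FD's attributes lie within a single fragment, so each can be enforced locally — preserved.

lossy but dependency-preserving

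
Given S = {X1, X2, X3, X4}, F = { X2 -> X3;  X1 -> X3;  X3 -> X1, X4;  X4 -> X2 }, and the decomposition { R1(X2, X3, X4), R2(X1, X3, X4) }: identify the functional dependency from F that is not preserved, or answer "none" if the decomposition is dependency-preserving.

X2 → X3 lies within R1.
X1 → X3 lies within R2.
X3 → X1, X4 lies within R2.
X4 → X2 lies within R1.
Every dependency is enforceable on the fragments, so the decomposition is dependency-preserving.

none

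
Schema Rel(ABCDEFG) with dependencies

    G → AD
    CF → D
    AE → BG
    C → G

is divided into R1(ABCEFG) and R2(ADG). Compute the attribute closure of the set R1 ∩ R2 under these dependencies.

R1 ∩ R2 = {AG}.
G → AD applies, adding D
Closure: {ADG}.

ADG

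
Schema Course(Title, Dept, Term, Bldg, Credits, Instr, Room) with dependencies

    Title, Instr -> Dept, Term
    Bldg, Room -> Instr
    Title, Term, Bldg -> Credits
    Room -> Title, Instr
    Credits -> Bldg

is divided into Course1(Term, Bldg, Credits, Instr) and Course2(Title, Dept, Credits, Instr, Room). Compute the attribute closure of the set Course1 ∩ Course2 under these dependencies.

Bldg, Credits, Instr

Course1 ∩ Course2 = {Credits, Instr}.
Credits → Bldg applies, adding Bldg
Closure: {Bldg, Credits, Instr}.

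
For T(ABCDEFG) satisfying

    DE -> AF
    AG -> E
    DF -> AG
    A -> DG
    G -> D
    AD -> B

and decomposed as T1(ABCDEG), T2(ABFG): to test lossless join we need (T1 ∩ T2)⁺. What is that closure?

T1 ∩ T2 = {ABG}.
AG → E applies, adding E
A → DG applies, adding D
DE → AF applies, adding F
Closure: {ABDEFG}.

ABDEFG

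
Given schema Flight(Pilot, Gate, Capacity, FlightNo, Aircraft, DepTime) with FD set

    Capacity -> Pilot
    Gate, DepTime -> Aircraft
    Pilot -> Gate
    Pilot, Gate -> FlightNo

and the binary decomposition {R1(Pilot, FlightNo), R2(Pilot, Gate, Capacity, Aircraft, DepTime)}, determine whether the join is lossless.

Yes

Common attributes: R1 ∩ R2 = {Pilot}.
Closure of {Pilot}: Pilot → Gate applies, adding Gate; Pilot, Gate → FlightNo applies, adding FlightNo. So (Pilot)⁺ = {Pilot, Gate, FlightNo}.
This closure contains every attribute of R1, so R1 ∩ R2 → R1. The join is lossless.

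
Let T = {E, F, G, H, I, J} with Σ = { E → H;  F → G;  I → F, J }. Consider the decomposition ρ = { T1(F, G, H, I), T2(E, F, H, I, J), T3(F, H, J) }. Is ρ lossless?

Yes

Chase test. Columns are E, F, G, H, I, J; row i has aⱼ where attribute j ∈ Ti, else bᵢⱼ.
Initial tableau (one row per fragment):
  row 1: b11 a2 a3 a4 a5 b16
  row 2: a1 a2 b23 a4 a5 a6
  row 3: b31 a2 b33 a4 b35 a6
Rows 1 and 2 agree on F; apply F→G and equate their G entries.
Rows 1 and 3 agree on F; apply F→G and equate their G entries.
Rows 1 and 2 agree on I; apply I→F, J and equate their F, J entries.
Row 2 is now all distinguished symbols — the join is lossless.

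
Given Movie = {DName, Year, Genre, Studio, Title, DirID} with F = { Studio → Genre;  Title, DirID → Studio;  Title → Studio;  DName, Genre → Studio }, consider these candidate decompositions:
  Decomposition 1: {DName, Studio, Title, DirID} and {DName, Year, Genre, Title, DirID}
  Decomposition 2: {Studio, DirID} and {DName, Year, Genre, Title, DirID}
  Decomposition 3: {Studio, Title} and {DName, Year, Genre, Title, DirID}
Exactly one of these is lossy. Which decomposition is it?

Decomposition 2

Decomposition 1: common = {DName, Title, DirID}, closure = {DName, Genre, Studio, Title, DirID} → lossless.
Decomposition 2: common = {DirID}, closure = {DirID} → lossy.
Decomposition 3: common = {Title}, closure = {Genre, Studio, Title} → lossless.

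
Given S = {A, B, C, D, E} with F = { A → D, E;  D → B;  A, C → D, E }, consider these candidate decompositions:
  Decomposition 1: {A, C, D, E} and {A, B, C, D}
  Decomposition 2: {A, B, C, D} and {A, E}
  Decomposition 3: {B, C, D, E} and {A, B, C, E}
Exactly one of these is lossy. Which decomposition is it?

Decomposition 1: common = {A, C, D}, closure = {A, B, C, D, E} → lossless.
Decomposition 2: common = {A}, closure = {A, B, D, E} → lossless.
Decomposition 3: common = {B, C, E}, closure = {B, C, E} → lossy.

Decomposition 3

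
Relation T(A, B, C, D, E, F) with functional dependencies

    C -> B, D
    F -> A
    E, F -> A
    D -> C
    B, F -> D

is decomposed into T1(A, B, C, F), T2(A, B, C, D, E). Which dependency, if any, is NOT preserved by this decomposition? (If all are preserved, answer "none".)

none

C → B, D lies within T2.
F → A lies within T1.
E, F → A: restricted closure across fragments reaches A.
D → C lies within T2.
B, F → D: restricted closure across fragments reaches D.
Every dependency is enforceable on the fragments, so the decomposition is dependency-preserving.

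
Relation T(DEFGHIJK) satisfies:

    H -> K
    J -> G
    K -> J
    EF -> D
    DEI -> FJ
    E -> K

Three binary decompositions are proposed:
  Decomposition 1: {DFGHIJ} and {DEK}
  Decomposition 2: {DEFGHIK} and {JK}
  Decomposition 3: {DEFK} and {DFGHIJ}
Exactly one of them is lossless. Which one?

Decomposition 1: common = {D}, closure = {D} → lossy.
Decomposition 2: common = {K}, closure = {GJK} → lossless.
Decomposition 3: common = {DF}, closure = {DF} → lossy.

Decomposition 2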